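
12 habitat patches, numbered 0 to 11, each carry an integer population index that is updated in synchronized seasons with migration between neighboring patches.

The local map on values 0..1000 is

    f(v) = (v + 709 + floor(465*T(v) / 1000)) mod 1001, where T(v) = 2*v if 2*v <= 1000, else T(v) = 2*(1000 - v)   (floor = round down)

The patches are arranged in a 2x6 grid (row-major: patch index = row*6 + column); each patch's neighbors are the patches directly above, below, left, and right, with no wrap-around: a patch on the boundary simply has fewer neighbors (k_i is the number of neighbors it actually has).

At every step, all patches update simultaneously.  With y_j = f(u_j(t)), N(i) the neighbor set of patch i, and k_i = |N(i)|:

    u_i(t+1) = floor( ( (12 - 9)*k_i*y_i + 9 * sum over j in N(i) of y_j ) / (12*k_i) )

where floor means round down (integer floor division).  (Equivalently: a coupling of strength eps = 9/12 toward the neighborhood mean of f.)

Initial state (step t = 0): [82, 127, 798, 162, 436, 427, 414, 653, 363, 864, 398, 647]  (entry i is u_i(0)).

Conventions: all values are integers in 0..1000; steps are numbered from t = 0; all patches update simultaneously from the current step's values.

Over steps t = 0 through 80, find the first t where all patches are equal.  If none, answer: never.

Answer: 4
Key observation: Synchronization is absorbing here: once all patches are equal they stay equal, and step 4 is the first all-equal step.

Derivation:
t=0: [82, 127, 798, 162, 436, 427, 414, 653, 363, 864, 398, 647]  (not all equal)
t=1: [764, 799, 518, 490, 394, 595, 708, 638, 620, 400, 601, 548]  (not all equal)
t=2: [690, 685, 675, 568, 620, 598, 686, 685, 629, 623, 576, 678]  (not all equal)
t=3: [685, 685, 682, 681, 678, 682, 685, 684, 683, 679, 681, 680]  (not all equal)
t=4: [685, 685, 685, 685, 685, 685, 685, 685, 685, 685, 685, 685]  (all equal)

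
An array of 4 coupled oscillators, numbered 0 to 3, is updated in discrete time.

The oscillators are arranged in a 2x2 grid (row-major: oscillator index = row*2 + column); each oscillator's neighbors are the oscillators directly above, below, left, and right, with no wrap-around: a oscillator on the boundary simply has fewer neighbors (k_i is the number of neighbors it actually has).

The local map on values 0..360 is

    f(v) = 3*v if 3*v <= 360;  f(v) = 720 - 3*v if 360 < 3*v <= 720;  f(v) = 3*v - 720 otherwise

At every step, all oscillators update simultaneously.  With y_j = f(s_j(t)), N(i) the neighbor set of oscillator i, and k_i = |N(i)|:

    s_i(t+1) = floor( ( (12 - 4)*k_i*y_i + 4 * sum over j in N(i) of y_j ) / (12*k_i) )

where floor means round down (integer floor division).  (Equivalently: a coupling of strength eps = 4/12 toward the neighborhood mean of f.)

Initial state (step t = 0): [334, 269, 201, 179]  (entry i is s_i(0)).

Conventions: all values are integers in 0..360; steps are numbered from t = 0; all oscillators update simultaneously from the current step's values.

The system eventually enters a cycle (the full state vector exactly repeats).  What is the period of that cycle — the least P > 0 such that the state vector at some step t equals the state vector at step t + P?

Answer: 4
Key observation: The state at step 10, [120, 120, 24, 24], reappears at step 14 — and no state repeats earlier — so the cycle the system enters has period 4.

Derivation:
t=0: [334, 269, 201, 179]
t=1: [222, 135, 155, 156]
t=2: [131, 261, 221, 263]
t=3: [238, 108, 104, 66]
t=4: [110, 250, 242, 238]
t=5: [226, 76, 60, 10]
t=6: [96, 164, 132, 88]
t=7: [284, 244, 308, 268]
t=8: [124, 44, 172, 92]
t=9: [288, 192, 240, 240]
t=10: [120, 120, 24, 24]
t=11: [312, 312, 120, 120]
t=12: [240, 240, 336, 336]
t=13: [48, 48, 240, 240]
t=14: [120, 120, 24, 24]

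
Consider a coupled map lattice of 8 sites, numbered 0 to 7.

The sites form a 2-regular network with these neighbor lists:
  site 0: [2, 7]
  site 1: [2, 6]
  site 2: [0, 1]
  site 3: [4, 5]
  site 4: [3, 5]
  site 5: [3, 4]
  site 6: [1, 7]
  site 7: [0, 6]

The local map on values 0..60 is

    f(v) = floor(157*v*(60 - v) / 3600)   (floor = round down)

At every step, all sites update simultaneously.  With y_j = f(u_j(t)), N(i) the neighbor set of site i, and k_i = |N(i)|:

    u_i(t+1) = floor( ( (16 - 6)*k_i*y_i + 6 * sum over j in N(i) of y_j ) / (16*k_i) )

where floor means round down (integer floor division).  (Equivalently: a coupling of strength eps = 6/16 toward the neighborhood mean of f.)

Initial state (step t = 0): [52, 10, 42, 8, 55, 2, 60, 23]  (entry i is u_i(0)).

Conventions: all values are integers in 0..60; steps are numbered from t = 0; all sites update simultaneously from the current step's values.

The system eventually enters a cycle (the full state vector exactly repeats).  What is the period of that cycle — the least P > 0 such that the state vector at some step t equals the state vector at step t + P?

Answer: 1
Key observation: The state at step 5, [37, 37, 37, 37, 37, 37, 37, 37], reappears at step 6 — and no state repeats earlier — so the cycle the system enters has period 1.

Derivation:
t=0: [52, 10, 42, 8, 55, 2, 60, 23]
t=1: [24, 19, 27, 14, 11, 8, 10, 26]
t=2: [37, 31, 36, 25, 23, 20, 26, 34]
t=3: [37, 38, 37, 37, 36, 35, 38, 37]
t=4: [37, 36, 36, 37, 37, 37, 36, 36]
t=5: [37, 37, 37, 37, 37, 37, 37, 37]
t=6: [37, 37, 37, 37, 37, 37, 37, 37]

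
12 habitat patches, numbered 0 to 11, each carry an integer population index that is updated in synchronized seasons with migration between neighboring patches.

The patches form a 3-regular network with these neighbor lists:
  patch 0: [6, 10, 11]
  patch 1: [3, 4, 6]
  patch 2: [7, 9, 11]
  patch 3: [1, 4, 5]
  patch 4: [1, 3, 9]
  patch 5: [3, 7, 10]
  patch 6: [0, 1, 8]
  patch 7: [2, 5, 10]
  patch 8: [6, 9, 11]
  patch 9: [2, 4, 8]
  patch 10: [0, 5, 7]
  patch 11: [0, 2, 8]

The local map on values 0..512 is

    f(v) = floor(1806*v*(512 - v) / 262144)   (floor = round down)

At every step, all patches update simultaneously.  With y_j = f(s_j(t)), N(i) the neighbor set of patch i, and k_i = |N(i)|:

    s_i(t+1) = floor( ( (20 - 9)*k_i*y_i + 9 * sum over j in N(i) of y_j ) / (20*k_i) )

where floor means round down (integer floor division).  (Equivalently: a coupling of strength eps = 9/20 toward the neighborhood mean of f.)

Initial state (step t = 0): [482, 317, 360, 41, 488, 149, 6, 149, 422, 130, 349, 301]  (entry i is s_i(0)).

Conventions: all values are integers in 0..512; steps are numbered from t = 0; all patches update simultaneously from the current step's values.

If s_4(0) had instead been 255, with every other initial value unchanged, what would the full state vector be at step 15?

Answer: [189, 189, 189, 189, 189, 189, 189, 189, 189, 189, 189, 189]
Key observation: This trace re-runs the system from the modified initial state.

Derivation:
t=0: [482, 317, 360, 41, 255, 149, 6, 149, 422, 130, 349, 301]
t=1: [181, 324, 379, 260, 383, 339, 128, 375, 263, 351, 341, 350]
t=2: [395, 399, 360, 422, 375, 402, 378, 366, 415, 384, 395, 396]
t=3: [322, 314, 360, 288, 330, 309, 327, 352, 302, 336, 323, 319]
t=4: [420, 426, 389, 435, 419, 425, 421, 397, 426, 407, 417, 418]
t=5: [267, 252, 312, 242, 263, 262, 260, 300, 262, 289, 274, 275]
t=6: [449, 450, 435, 450, 449, 448, 450, 440, 449, 443, 447, 446]
t=7: [195, 192, 221, 193, 195, 199, 192, 213, 197, 208, 201, 203]
t=8: [426, 423, 439, 424, 426, 429, 423, 436, 428, 433, 430, 431]
t=9: [249, 257, 226, 254, 251, 243, 256, 231, 245, 237, 241, 239]
t=10: [450, 451, 446, 450, 450, 449, 450, 447, 449, 448, 449, 448]
t=11: [193, 190, 200, 191, 192, 194, 191, 198, 194, 196, 194, 196]
t=12: [424, 421, 427, 422, 423, 425, 422, 427, 424, 425, 425, 426]
t=13: [256, 261, 250, 259, 259, 254, 260, 251, 256, 254, 253, 253]
t=14: [451, 451, 451, 451, 451, 451, 451, 451, 451, 451, 451, 451]
t=15: [189, 189, 189, 189, 189, 189, 189, 189, 189, 189, 189, 189]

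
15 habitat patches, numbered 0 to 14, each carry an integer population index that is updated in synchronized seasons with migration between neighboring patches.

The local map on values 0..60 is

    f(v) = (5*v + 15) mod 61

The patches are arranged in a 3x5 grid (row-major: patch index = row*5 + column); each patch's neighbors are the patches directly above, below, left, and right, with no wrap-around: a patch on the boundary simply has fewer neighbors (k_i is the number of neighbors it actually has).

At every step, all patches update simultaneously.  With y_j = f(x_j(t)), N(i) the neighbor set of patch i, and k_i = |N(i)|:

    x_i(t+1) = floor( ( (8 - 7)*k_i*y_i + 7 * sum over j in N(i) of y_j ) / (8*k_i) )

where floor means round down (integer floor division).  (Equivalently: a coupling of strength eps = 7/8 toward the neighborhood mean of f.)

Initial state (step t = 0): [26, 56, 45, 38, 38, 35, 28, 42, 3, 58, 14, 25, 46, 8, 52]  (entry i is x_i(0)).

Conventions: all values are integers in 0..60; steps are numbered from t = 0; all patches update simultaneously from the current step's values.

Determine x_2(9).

Simulating step by step:
t=0: [26, 56, 45, 38, 38, 35, 28, 42, 3, 58, 14, 25, 46, 8, 52]
t=1: [28, 39, 40, 34, 12, 24, 29, 31, 29, 24, 13, 19, 33, 24, 27]
t=2: [21, 33, 26, 24, 8, 27, 34, 42, 21, 24, 29, 39, 39, 37, 14]
t=3: [45, 31, 35, 41, 18, 32, 34, 29, 25, 41, 28, 22, 28, 34, 16]
t=4: [51, 25, 36, 24, 37, 33, 31, 17, 27, 32, 28, 20, 16, 25, 21]
t=5: [36, 27, 21, 18, 31, 38, 42, 31, 30, 36, 53, 40, 36, 37, 38]
t=6: [23, 36, 42, 49, 30, 29, 33, 40, 31, 34, 28, 30, 29, 24, 15]
t=7: [22, 33, 22, 40, 13, 33, 34, 44, 19, 35, 39, 43, 30, 35, 10]
t=8: [51, 9, 41, 24, 19, 16, 47, 27, 27, 21, 49, 26, 36, 28, 6]
t=9: [44, 27, 34, 34, 37, 18, 32, 21, 32, 42, 26, 12, 26, 28, 45]

Answer: x_2(9) = 34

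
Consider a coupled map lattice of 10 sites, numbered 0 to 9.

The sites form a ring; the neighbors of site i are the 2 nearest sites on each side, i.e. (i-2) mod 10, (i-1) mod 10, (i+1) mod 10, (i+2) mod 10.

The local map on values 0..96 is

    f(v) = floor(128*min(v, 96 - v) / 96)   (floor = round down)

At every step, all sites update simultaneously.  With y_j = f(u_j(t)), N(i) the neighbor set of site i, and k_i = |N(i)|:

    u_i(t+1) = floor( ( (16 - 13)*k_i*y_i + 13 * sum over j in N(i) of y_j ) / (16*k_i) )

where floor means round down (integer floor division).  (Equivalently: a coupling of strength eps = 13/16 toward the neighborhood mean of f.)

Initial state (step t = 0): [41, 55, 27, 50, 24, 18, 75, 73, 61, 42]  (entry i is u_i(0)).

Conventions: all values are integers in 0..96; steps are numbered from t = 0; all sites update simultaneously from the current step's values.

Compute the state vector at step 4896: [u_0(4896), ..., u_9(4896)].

Simulating step by step:
t=0: [41, 55, 27, 50, 24, 18, 75, 73, 61, 42]
t=1: [49, 52, 47, 41, 36, 35, 32, 36, 42, 47]
t=2: [59, 59, 56, 53, 50, 47, 48, 50, 53, 57]
t=3: [52, 52, 53, 56, 59, 60, 60, 59, 56, 53]
t=4: [56, 56, 54, 53, 51, 49, 49, 51, 53, 54]
t=5: [55, 55, 55, 57, 59, 60, 60, 59, 57, 55]
t=6: [53, 53, 52, 51, 50, 49, 49, 50, 51, 52]
t=7: [58, 58, 58, 59, 60, 61, 61, 60, 59, 58]
t=8: [49, 49, 49, 48, 47, 47, 47, 47, 48, 49]
t=9: [62, 62, 62, 62, 62, 62, 62, 62, 62, 62]
t=10: [45, 45, 45, 45, 45, 45, 45, 45, 45, 45]
t=11: [60, 60, 60, 60, 60, 60, 60, 60, 60, 60]
t=12: [48, 48, 48, 48, 48, 48, 48, 48, 48, 48]
t=13: [64, 64, 64, 64, 64, 64, 64, 64, 64, 64]
t=14: [42, 42, 42, 42, 42, 42, 42, 42, 42, 42]
t=15: [56, 56, 56, 56, 56, 56, 56, 56, 56, 56]
t=16: [53, 53, 53, 53, 53, 53, 53, 53, 53, 53]
t=17: [57, 57, 57, 57, 57, 57, 57, 57, 57, 57]
t=18: [52, 52, 52, 52, 52, 52, 52, 52, 52, 52]
t=19: [58, 58, 58, 58, 58, 58, 58, 58, 58, 58]
t=20: [50, 50, 50, 50, 50, 50, 50, 50, 50, 50]
t=21: [61, 61, 61, 61, 61, 61, 61, 61, 61, 61]
t=22: [46, 46, 46, 46, 46, 46, 46, 46, 46, 46]
t=23: [61, 61, 61, 61, 61, 61, 61, 61, 61, 61]

Answer: [46, 46, 46, 46, 46, 46, 46, 46, 46, 46]
Key observation: The state at step 21, [61, 61, 61, 61, 61, 61, 61, 61, 61, 61], reappears at step 23: the system is in a cycle of period 2 from step 21 on.  Therefore the state at step 4896 equals the state at step 21 + ((4896 - 21) mod 2) = 22, which is [46, 46, 46, 46, 46, 46, 46, 46, 46, 46].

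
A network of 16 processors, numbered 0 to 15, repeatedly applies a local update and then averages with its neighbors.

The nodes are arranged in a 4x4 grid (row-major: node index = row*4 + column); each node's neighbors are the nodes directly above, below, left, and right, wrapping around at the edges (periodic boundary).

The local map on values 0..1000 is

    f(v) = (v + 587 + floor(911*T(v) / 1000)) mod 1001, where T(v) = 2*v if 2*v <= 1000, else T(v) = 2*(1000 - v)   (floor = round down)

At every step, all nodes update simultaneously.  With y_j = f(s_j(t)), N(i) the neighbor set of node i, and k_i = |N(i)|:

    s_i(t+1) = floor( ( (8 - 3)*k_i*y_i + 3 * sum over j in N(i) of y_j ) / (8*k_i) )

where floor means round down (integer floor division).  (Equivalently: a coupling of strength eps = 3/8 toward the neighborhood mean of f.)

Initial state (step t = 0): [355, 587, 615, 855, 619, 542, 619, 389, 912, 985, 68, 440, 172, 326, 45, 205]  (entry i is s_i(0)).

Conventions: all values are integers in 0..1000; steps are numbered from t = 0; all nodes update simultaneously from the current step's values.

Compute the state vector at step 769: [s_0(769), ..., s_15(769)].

Answer: [774, 774, 774, 775, 774, 774, 774, 775, 774, 774, 774, 774, 774, 774, 774, 774]
Key observation: The state at step 14, [770, 771, 770, 770, 770, 771, 770, 770, 771, 771, 771, 770, 771, 771, 771, 770], reappears at step 16: the system is in a cycle of period 2 from step 14 on.  Therefore the state at step 769 equals the state at step 14 + ((769 - 14) mod 2) = 15, which is [774, 774, 774, 775, 774, 774, 774, 775, 774, 774, 774, 774, 774, 774, 774, 774].

Derivation:
t=0: [355, 587, 615, 855, 619, 542, 619, 389, 912, 985, 68, 440, 172, 326, 45, 205]
t=1: [610, 855, 867, 659, 832, 912, 873, 739, 635, 645, 770, 730, 223, 531, 665, 319]
t=2: [801, 743, 727, 811, 757, 692, 705, 789, 799, 856, 787, 780, 438, 856, 812, 561]
t=3: [762, 788, 797, 769, 781, 816, 814, 766, 757, 726, 760, 780, 809, 727, 764, 878]
t=4: [773, 763, 756, 765, 767, 748, 747, 771, 779, 798, 779, 763, 751, 796, 771, 715]
t=5: [775, 778, 784, 782, 776, 786, 788, 777, 769, 758, 769, 780, 785, 760, 776, 805]
t=6: [768, 768, 764, 763, 769, 764, 762, 767, 773, 780, 773, 766, 764, 778, 768, 753]
t=7: [776, 775, 778, 780, 775, 777, 779, 777, 772, 768, 773, 777, 777, 770, 776, 784]
t=8: [769, 770, 768, 766, 770, 769, 767, 768, 772, 774, 771, 769, 769, 773, 769, 765]
t=9: [775, 774, 776, 777, 774, 774, 776, 776, 773, 771, 774, 775, 774, 772, 775, 777]
t=10: [770, 771, 770, 769, 770, 771, 770, 770, 771, 773, 771, 770, 771, 772, 770, 769]
t=11: [774, 774, 774, 775, 774, 774, 774, 775, 774, 772, 774, 774, 774, 773, 774, 774]
t=12: [770, 771, 770, 770, 770, 771, 770, 770, 771, 772, 771, 770, 771, 771, 771, 770]
t=13: [774, 774, 774, 775, 774, 774, 774, 775, 774, 773, 774, 774, 774, 773, 774, 774]
t=14: [770, 771, 770, 770, 770, 771, 770, 770, 771, 771, 771, 770, 771, 771, 771, 770]
t=15: [774, 774, 774, 775, 774, 774, 774, 775, 774, 774, 774, 774, 774, 774, 774, 774]
t=16: [770, 771, 770, 770, 770, 771, 770, 770, 771, 771, 771, 770, 771, 771, 771, 770]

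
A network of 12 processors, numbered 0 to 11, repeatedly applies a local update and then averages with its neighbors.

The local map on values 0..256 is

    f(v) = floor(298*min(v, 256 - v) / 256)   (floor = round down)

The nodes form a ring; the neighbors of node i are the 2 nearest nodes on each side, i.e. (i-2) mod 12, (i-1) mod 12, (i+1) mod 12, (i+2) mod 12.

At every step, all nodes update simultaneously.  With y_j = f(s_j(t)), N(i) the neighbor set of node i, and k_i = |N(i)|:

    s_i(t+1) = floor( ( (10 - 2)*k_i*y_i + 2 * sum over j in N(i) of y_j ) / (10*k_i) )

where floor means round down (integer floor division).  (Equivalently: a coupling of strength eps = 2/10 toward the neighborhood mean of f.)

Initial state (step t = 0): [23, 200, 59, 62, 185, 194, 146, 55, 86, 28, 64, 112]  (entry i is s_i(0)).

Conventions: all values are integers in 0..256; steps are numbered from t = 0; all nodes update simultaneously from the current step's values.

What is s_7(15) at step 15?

Answer: s_7(15) = 132

Derivation:
t=0: [23, 200, 59, 62, 185, 194, 146, 55, 86, 28, 64, 112]
t=1: [37, 66, 66, 71, 82, 74, 118, 67, 94, 44, 73, 113]
t=2: [52, 77, 75, 82, 95, 88, 127, 80, 104, 60, 83, 117]
t=3: [68, 90, 87, 95, 109, 103, 138, 96, 117, 77, 96, 124]
t=4: [86, 104, 101, 110, 124, 119, 134, 112, 131, 96, 111, 134]
t=5: [105, 121, 118, 128, 141, 137, 141, 130, 141, 116, 128, 136]
t=6: [125, 139, 136, 146, 134, 138, 133, 143, 134, 136, 145, 138]
t=7: [143, 136, 138, 130, 140, 136, 142, 132, 140, 138, 131, 137]
t=8: [132, 138, 137, 144, 135, 139, 133, 142, 135, 137, 143, 138]
t=9: [142, 137, 137, 131, 139, 136, 141, 133, 139, 137, 132, 137]
t=10: [133, 138, 137, 143, 136, 139, 134, 141, 136, 138, 142, 138]
t=11: [141, 137, 137, 132, 138, 136, 140, 134, 138, 136, 133, 137]
t=12: [134, 138, 138, 142, 137, 139, 135, 141, 137, 139, 141, 138]
t=13: [140, 137, 137, 133, 137, 135, 139, 133, 137, 135, 134, 137]
t=14: [135, 138, 138, 142, 138, 140, 136, 142, 138, 140, 141, 138]
t=15: [139, 136, 136, 132, 136, 135, 138, 132, 136, 134, 133, 136]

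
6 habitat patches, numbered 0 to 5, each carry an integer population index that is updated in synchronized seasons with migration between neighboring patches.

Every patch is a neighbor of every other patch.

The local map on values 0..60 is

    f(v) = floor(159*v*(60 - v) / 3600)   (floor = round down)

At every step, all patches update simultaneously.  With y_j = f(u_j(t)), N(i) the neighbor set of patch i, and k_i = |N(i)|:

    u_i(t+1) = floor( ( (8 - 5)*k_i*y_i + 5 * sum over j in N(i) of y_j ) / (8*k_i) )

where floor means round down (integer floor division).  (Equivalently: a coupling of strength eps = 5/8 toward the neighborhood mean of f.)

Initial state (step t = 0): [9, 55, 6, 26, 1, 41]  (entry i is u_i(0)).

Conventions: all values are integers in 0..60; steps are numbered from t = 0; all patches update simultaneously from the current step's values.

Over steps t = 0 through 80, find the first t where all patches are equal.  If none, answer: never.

Simulating step by step:
t=0: [9, 55, 6, 26, 1, 41]  (not all equal)
t=1: [20, 18, 18, 24, 15, 23]  (not all equal)
t=2: [34, 33, 33, 35, 32, 34]  (not all equal)
t=3: [38, 38, 38, 38, 38, 38]  (all equal)

Answer: 3
Key observation: Synchronization is absorbing here: once all patches are equal they stay equal, and step 3 is the first all-equal step.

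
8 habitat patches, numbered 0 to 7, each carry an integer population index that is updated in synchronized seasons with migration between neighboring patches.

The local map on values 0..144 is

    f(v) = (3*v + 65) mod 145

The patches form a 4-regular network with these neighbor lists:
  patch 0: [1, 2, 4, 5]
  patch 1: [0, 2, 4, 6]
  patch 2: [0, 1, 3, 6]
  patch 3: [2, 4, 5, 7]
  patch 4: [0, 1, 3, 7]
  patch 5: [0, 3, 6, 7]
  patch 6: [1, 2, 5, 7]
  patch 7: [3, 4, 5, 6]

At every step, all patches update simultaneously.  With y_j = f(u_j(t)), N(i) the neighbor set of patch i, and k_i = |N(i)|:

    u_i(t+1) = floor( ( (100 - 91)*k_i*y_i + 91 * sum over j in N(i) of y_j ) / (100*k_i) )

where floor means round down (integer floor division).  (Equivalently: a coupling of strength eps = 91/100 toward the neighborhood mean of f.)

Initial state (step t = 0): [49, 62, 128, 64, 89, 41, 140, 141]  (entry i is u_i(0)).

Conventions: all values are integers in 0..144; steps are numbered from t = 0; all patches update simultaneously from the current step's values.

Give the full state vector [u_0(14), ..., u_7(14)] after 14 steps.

Answer: [68, 82, 97, 61, 101, 89, 79, 67]

Derivation:
t=0: [49, 62, 128, 64, 89, 41, 140, 141]
t=1: [52, 48, 77, 44, 80, 68, 53, 60]
t=2: [54, 45, 62, 60, 67, 81, 73, 70]
t=3: [75, 106, 95, 94, 94, 104, 82, 97]
t=4: [67, 39, 44, 66, 54, 40, 71, 56]
t=5: [58, 91, 97, 70, 90, 108, 61, 92]
t=6: [67, 74, 91, 71, 77, 94, 69, 90]
t=7: [68, 81, 123, 47, 100, 102, 77, 77]
t=8: [83, 81, 60, 75, 54, 52, 57, 51]
t=9: [64, 69, 39, 75, 33, 49, 68, 63]
t=10: [66, 77, 85, 52, 80, 84, 88, 57]
t=11: [28, 46, 57, 43, 67, 76, 38, 43]
t=12: [62, 62, 41, 64, 47, 31, 48, 51]
t=13: [60, 71, 92, 53, 95, 81, 59, 63]
t=14: [68, 82, 97, 61, 101, 89, 79, 67]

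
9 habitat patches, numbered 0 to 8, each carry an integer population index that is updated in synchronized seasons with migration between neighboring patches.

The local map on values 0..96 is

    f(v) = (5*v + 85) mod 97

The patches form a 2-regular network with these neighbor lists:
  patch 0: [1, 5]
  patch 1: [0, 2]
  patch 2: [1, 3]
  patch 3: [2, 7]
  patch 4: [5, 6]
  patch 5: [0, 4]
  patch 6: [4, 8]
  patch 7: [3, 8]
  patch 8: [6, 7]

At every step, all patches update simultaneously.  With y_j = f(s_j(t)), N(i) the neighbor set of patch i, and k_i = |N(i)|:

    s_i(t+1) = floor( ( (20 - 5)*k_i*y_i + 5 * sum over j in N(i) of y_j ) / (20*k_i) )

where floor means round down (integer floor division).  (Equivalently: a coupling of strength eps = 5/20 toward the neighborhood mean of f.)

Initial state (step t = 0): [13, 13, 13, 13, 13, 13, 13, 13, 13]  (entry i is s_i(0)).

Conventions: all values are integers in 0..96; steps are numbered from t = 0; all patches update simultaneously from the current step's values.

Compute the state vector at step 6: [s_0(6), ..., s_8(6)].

Answer: [83, 83, 83, 83, 83, 83, 83, 83, 83]

Derivation:
t=0: [13, 13, 13, 13, 13, 13, 13, 13, 13]
t=1: [53, 53, 53, 53, 53, 53, 53, 53, 53]
t=2: [59, 59, 59, 59, 59, 59, 59, 59, 59]
t=3: [89, 89, 89, 89, 89, 89, 89, 89, 89]
t=4: [45, 45, 45, 45, 45, 45, 45, 45, 45]
t=5: [19, 19, 19, 19, 19, 19, 19, 19, 19]
t=6: [83, 83, 83, 83, 83, 83, 83, 83, 83]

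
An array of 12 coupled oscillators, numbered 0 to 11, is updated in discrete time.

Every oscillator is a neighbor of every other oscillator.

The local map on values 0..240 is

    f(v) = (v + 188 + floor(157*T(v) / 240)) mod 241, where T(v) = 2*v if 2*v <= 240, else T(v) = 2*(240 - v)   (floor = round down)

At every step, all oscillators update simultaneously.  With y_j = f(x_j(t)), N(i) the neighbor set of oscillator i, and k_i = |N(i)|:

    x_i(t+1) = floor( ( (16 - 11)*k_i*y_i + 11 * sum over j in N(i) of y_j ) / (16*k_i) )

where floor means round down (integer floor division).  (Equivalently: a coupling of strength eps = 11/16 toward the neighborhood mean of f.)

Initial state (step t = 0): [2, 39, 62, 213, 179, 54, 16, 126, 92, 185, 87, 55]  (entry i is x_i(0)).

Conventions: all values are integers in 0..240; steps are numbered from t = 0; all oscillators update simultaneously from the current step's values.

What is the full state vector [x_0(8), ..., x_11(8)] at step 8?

Answer: [199, 199, 199, 199, 199, 199, 199, 199, 199, 199, 199, 199]

Derivation:
t=0: [2, 39, 62, 213, 179, 54, 16, 126, 92, 185, 87, 55]
t=1: [161, 122, 136, 162, 164, 131, 169, 169, 153, 164, 150, 131]
t=2: [213, 216, 215, 213, 212, 215, 212, 212, 213, 212, 213, 215]
t=3: [194, 194, 194, 194, 194, 194, 194, 194, 194, 194, 194, 194]
t=4: [201, 201, 201, 201, 201, 201, 201, 201, 201, 201, 201, 201]
t=5: [199, 199, 199, 199, 199, 199, 199, 199, 199, 199, 199, 199]
t=6: [199, 199, 199, 199, 199, 199, 199, 199, 199, 199, 199, 199]
t=7: [199, 199, 199, 199, 199, 199, 199, 199, 199, 199, 199, 199]
t=8: [199, 199, 199, 199, 199, 199, 199, 199, 199, 199, 199, 199]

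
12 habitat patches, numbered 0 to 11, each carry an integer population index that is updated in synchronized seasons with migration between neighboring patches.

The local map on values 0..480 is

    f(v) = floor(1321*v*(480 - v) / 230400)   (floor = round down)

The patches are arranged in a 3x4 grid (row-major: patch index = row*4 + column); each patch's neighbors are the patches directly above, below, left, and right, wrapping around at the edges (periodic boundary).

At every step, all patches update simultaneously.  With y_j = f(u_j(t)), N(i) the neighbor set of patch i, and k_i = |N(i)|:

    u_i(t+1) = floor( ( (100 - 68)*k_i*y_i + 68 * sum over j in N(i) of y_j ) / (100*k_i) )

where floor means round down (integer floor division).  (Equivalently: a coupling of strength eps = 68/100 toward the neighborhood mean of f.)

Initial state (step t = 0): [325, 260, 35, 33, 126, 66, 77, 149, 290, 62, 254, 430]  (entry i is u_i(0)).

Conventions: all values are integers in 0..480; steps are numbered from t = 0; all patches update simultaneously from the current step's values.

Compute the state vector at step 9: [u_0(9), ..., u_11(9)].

Simulating step by step:
t=0: [325, 260, 35, 33, 126, 66, 77, 149, 290, 62, 254, 430]
t=1: [258, 220, 184, 159, 258, 204, 202, 198, 239, 238, 196, 211]
t=2: [322, 324, 313, 311, 325, 325, 319, 317, 328, 326, 321, 318]
t=3: [290, 290, 295, 297, 289, 289, 293, 294, 288, 288, 293, 293]
t=4: [314, 315, 313, 312, 315, 315, 313, 313, 315, 315, 314, 313]
t=5: [297, 297, 298, 299, 297, 297, 298, 298, 297, 297, 298, 298]
t=6: [310, 310, 310, 310, 310, 310, 310, 310, 310, 310, 310, 310]
t=7: [302, 302, 302, 302, 302, 302, 302, 302, 302, 302, 302, 302]
t=8: [308, 308, 308, 308, 308, 308, 308, 308, 308, 308, 308, 308]
t=9: [303, 303, 303, 303, 303, 303, 303, 303, 303, 303, 303, 303]

Answer: [303, 303, 303, 303, 303, 303, 303, 303, 303, 303, 303, 303]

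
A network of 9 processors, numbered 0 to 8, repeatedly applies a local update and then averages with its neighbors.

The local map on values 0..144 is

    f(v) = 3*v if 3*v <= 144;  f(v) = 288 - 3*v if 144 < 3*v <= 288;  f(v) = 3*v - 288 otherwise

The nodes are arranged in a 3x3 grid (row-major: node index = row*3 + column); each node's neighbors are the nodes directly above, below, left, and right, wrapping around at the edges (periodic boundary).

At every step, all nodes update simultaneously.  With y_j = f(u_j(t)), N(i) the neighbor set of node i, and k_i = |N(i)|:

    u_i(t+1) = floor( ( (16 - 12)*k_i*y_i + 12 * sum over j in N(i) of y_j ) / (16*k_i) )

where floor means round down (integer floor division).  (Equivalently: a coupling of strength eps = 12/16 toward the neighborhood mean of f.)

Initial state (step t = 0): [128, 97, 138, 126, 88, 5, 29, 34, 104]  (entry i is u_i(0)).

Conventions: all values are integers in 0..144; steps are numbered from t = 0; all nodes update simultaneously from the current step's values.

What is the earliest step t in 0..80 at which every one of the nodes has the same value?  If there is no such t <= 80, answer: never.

Simulating step by step:
t=0: [128, 97, 138, 126, 88, 5, 29, 34, 104]  (not all equal)
t=1: [81, 66, 57, 64, 45, 53, 80, 51, 67]  (not all equal)
t=2: [77, 103, 95, 90, 118, 113, 80, 101, 102]  (not all equal)
t=3: [31, 31, 28, 46, 36, 32, 32, 32, 26]  (not all equal)
t=4: [100, 94, 88, 108, 106, 100, 99, 94, 89]  (not all equal)
t=5: [17, 15, 15, 20, 18, 23, 16, 13, 14]  (not all equal)
t=6: [49, 46, 50, 56, 53, 54, 48, 45, 48]  (not all equal)
t=7: [136, 136, 137, 131, 129, 131, 137, 137, 137]  (not all equal)
t=8: [118, 117, 118, 110, 109, 110, 119, 117, 119]  (not all equal)
t=9: [61, 59, 61, 51, 49, 51, 62, 60, 62]  (not all equal)
t=10: [111, 113, 111, 124, 126, 124, 109, 112, 109]  (not all equal)
t=11: [52, 55, 52, 69, 72, 69, 50, 53, 50]  (not all equal)
t=12: [121, 117, 121, 99, 95, 99, 124, 120, 124]  (not all equal)
t=13: [62, 57, 62, 34, 29, 34, 66, 61, 66]  (not all equal)
t=14: [102, 103, 102, 96, 101, 96, 97, 98, 97]  (not all equal)
t=15: [12, 15, 12, 6, 8, 6, 5, 9, 5]  (not all equal)
t=16: [30, 34, 30, 21, 26, 21, 21, 25, 21]  (not all equal)
t=17: [82, 87, 82, 70, 76, 70, 70, 76, 70]  (not all equal)
t=18: [52, 45, 52, 67, 60, 67, 67, 60, 67]  (not all equal)
t=19: [115, 123, 115, 99, 105, 99, 99, 105, 99]  (not all equal)
t=20: [43, 51, 43, 21, 30, 21, 21, 30, 21]  (not all equal)
t=21: [105, 115, 105, 80, 88, 80, 80, 88, 80]  (not all equal)
t=22: [40, 33, 40, 39, 39, 39, 39, 39, 39]  (not all equal)
t=23: [114, 113, 114, 117, 113, 117, 117, 113, 117]  (not all equal)
t=24: [56, 52, 56, 59, 55, 59, 59, 55, 59]  (not all equal)
t=25: [118, 124, 118, 114, 120, 114, 114, 120, 114]  (not all equal)
t=26: [64, 72, 64, 59, 67, 59, 59, 67, 59]  (not all equal)
t=27: [97, 86, 97, 103, 93, 103, 103, 93, 103]  (not all equal)
t=28: [14, 12, 14, 15, 17, 15, 15, 17, 15]  (not all equal)
t=29: [42, 43, 42, 45, 45, 45, 45, 45, 45]  (not all equal)
t=30: [129, 130, 129, 133, 133, 133, 133, 133, 133]  (not all equal)
t=31: [104, 104, 104, 108, 109, 108, 108, 109, 108]  (not all equal)
t=32: [28, 29, 28, 34, 35, 34, 34, 35, 34]  (not all equal)
t=33: [91, 92, 91, 99, 100, 99, 99, 100, 99]  (not all equal)
t=34: [12, 13, 12, 10, 10, 10, 10, 10, 10]  (not all equal)
t=35: [34, 34, 34, 31, 31, 31, 31, 31, 31]  (not all equal)
t=36: [98, 98, 98, 94, 94, 94, 94, 94, 94]  (not all equal)
t=37: [6, 6, 6, 6, 6, 6, 6, 6, 6]  (all equal)

Answer: 37
Key observation: Synchronization is absorbing here: once all nodes are equal they stay equal, and step 37 is the first all-equal step.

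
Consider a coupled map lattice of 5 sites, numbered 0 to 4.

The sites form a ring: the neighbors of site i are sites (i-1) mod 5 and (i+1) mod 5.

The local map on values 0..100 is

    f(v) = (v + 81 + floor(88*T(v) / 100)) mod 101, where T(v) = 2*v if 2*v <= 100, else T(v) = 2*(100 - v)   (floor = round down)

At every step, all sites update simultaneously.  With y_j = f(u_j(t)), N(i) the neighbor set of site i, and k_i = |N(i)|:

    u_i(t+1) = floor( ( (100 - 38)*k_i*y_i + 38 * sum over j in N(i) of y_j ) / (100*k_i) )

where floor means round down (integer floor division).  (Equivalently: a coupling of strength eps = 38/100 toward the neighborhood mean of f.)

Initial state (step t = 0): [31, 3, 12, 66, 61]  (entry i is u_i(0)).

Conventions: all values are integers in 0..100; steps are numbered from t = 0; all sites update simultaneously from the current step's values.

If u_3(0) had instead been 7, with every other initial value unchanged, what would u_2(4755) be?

Answer: u_2(4755) = 88
Key observation: The state at step 14, [89, 89, 89, 89, 89], reappears at step 16: the system is in a cycle of period 2 from step 14 on.  Therefore the state at step 4755 equals the state at step 14 + ((4755 - 14) mod 2) = 15, which is [88, 88, 88, 88, 88].

Derivation:
t=0: [31, 3, 12, 7, 61]
t=1: [58, 70, 43, 65, 36]
t=2: [21, 21, 61, 36, 51]
t=3: [33, 31, 27, 53, 31]
t=4: [68, 64, 48, 31, 56]
t=5: [5, 6, 20, 44, 20]
t=6: [83, 84, 40, 13, 39]
t=7: [91, 91, 76, 42, 74]
t=8: [88, 88, 95, 96, 95]
t=9: [87, 87, 84, 83, 84]
t=10: [89, 89, 91, 92, 91]
t=11: [87, 87, 86, 86, 86]
t=12: [89, 89, 89, 90, 89]
t=13: [88, 88, 87, 87, 87]
t=14: [89, 89, 89, 89, 89]
t=15: [88, 88, 88, 88, 88]
t=16: [89, 89, 89, 89, 89]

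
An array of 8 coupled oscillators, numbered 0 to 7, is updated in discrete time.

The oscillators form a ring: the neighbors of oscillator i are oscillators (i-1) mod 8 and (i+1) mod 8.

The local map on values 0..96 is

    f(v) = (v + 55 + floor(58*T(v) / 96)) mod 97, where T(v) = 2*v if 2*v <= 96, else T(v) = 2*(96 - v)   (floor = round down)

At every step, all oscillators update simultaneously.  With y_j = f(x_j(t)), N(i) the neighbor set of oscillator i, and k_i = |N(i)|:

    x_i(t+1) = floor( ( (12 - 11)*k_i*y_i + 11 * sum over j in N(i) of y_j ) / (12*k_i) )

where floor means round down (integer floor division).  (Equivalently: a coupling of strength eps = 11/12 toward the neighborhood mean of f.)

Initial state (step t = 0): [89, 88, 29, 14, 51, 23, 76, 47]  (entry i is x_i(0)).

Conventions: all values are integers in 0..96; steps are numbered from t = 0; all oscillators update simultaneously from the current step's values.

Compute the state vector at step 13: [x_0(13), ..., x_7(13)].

Answer: [61, 61, 61, 61, 61, 61, 61, 61]

Derivation:
t=0: [89, 88, 29, 14, 51, 23, 76, 47]
t=1: [57, 39, 66, 46, 47, 56, 36, 56]
t=2: [53, 59, 52, 60, 60, 50, 59, 50]
t=3: [62, 62, 61, 61, 61, 61, 62, 61]
t=4: [61, 61, 61, 61, 61, 61, 61, 61]
t=5: [61, 61, 61, 61, 61, 61, 61, 61]
t=6: [61, 61, 61, 61, 61, 61, 61, 61]
t=7: [61, 61, 61, 61, 61, 61, 61, 61]
t=8: [61, 61, 61, 61, 61, 61, 61, 61]
t=9: [61, 61, 61, 61, 61, 61, 61, 61]
t=10: [61, 61, 61, 61, 61, 61, 61, 61]
t=11: [61, 61, 61, 61, 61, 61, 61, 61]
t=12: [61, 61, 61, 61, 61, 61, 61, 61]
t=13: [61, 61, 61, 61, 61, 61, 61, 61]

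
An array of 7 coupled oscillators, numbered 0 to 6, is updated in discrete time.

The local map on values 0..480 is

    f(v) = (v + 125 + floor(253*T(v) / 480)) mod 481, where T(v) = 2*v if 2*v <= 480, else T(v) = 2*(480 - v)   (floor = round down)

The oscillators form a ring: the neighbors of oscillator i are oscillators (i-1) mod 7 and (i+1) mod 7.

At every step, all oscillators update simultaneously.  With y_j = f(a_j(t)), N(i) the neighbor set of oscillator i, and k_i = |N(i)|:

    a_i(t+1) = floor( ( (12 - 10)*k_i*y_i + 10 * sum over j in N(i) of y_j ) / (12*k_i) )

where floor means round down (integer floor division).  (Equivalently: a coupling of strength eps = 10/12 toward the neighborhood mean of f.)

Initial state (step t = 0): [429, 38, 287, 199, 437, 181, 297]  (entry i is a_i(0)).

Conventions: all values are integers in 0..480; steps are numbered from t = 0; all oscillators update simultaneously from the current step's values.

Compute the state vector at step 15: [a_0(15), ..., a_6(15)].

Simulating step by step:
t=0: [429, 38, 287, 199, 437, 181, 297]
t=1: [161, 142, 128, 117, 48, 110, 80]
t=2: [369, 420, 389, 315, 335, 271, 383]
t=3: [128, 128, 129, 129, 133, 130, 131]
t=4: [389, 387, 388, 392, 391, 395, 390]
t=5: [128, 128, 128, 128, 128, 128, 128]
t=6: [387, 387, 387, 387, 387, 387, 387]
t=7: [129, 129, 129, 129, 129, 129, 129]
t=8: [389, 389, 389, 389, 389, 389, 389]
t=9: [128, 128, 128, 128, 128, 128, 128]
t=10: [387, 387, 387, 387, 387, 387, 387]
t=11: [129, 129, 129, 129, 129, 129, 129]
t=12: [389, 389, 389, 389, 389, 389, 389]
t=13: [128, 128, 128, 128, 128, 128, 128]
t=14: [387, 387, 387, 387, 387, 387, 387]
t=15: [129, 129, 129, 129, 129, 129, 129]

Answer: [129, 129, 129, 129, 129, 129, 129]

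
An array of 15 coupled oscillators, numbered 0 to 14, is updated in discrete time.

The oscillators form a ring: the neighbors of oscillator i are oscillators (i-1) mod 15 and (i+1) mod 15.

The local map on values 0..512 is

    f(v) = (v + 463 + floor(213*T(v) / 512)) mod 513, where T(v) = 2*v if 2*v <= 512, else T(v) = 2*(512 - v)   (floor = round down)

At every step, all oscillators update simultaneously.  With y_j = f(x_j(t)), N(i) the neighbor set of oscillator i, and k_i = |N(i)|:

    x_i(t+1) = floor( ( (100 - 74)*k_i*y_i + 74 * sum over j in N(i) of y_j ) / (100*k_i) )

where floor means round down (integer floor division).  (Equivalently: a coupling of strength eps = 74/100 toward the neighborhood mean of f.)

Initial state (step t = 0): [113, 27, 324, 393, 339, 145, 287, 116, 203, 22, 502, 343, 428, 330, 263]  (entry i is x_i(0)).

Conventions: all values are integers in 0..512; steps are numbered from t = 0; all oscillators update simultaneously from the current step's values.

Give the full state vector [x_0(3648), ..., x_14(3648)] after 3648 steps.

Answer: [451, 451, 451, 451, 451, 451, 451, 451, 451, 451, 451, 451, 451, 451, 451]
Key observation: The state at step 5, [451, 451, 451, 451, 451, 451, 451, 451, 451, 451, 451, 451, 451, 451, 451], reappears at step 6: the system is in a cycle of period 1 from step 5 on.  Therefore the state at step 3648 equals the state at step 5 + ((3648 - 5) mod 1) = 5, which is [451, 451, 451, 451, 451, 451, 451, 451, 451, 451, 451, 451, 451, 451, 451].

Derivation:
t=0: [113, 27, 324, 393, 339, 145, 287, 116, 203, 22, 502, 343, 428, 330, 263]
t=1: [385, 350, 464, 433, 355, 372, 249, 317, 329, 419, 465, 448, 435, 432, 326]
t=2: [434, 443, 444, 445, 440, 425, 426, 421, 435, 443, 449, 451, 449, 441, 440]
t=3: [449, 449, 450, 449, 448, 447, 446, 447, 448, 450, 450, 451, 450, 450, 449]
t=4: [451, 451, 451, 451, 451, 450, 450, 450, 451, 451, 451, 451, 451, 451, 451]
t=5: [451, 451, 451, 451, 451, 451, 451, 451, 451, 451, 451, 451, 451, 451, 451]
t=6: [451, 451, 451, 451, 451, 451, 451, 451, 451, 451, 451, 451, 451, 451, 451]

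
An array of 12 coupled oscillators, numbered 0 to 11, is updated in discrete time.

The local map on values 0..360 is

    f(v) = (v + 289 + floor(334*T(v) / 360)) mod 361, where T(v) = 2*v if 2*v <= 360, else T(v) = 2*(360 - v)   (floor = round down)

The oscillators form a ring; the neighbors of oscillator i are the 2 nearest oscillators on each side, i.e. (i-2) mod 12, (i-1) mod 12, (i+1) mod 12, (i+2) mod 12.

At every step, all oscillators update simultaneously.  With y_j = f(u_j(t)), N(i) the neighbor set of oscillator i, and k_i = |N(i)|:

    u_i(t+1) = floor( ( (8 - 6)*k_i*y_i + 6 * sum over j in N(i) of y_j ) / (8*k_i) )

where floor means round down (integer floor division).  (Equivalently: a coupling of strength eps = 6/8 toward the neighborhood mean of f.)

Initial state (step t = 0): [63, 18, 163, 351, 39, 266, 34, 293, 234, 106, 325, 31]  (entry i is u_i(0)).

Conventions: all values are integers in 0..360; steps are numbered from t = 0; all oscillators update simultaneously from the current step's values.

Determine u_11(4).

Answer: u_11(4) = 156

Derivation:
t=0: [63, 18, 163, 351, 39, 266, 34, 293, 234, 106, 325, 31]
t=1: [158, 169, 154, 152, 77, 133, 85, 141, 180, 191, 151, 190]
t=2: [95, 30, 41, 95, 127, 198, 204, 200, 194, 175, 135, 111]
t=3: [165, 132, 142, 127, 141, 131, 106, 64, 111, 145, 186, 171]
t=4: [153, 210, 263, 310, 299, 255, 242, 237, 202, 176, 146, 156]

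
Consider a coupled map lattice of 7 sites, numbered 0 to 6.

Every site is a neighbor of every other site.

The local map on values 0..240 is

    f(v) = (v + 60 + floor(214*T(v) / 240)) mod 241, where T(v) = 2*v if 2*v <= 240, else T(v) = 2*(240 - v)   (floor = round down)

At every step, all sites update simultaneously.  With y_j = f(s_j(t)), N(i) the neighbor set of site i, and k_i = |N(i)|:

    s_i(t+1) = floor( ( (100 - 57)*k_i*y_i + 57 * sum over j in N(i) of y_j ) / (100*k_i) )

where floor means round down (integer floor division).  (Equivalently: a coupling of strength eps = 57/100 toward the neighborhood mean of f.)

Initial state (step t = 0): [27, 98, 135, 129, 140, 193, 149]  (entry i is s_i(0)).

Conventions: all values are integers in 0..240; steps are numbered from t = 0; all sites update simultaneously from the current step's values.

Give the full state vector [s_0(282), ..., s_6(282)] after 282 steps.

Simulating step by step:
t=0: [27, 98, 135, 129, 140, 193, 149]
t=1: [128, 113, 130, 131, 128, 114, 126]
t=2: [143, 139, 143, 143, 143, 140, 144]
t=3: [134, 136, 134, 134, 134, 135, 134]
t=4: [141, 141, 141, 141, 141, 141, 141]
t=5: [136, 136, 136, 136, 136, 136, 136]
t=6: [140, 140, 140, 140, 140, 140, 140]
t=7: [137, 137, 137, 137, 137, 137, 137]
t=8: [139, 139, 139, 139, 139, 139, 139]
t=9: [138, 138, 138, 138, 138, 138, 138]
t=10: [138, 138, 138, 138, 138, 138, 138]

Answer: [138, 138, 138, 138, 138, 138, 138]
Key observation: The state at step 9, [138, 138, 138, 138, 138, 138, 138], reappears at step 10: the system is in a cycle of period 1 from step 9 on.  Therefore the state at step 282 equals the state at step 9 + ((282 - 9) mod 1) = 9, which is [138, 138, 138, 138, 138, 138, 138].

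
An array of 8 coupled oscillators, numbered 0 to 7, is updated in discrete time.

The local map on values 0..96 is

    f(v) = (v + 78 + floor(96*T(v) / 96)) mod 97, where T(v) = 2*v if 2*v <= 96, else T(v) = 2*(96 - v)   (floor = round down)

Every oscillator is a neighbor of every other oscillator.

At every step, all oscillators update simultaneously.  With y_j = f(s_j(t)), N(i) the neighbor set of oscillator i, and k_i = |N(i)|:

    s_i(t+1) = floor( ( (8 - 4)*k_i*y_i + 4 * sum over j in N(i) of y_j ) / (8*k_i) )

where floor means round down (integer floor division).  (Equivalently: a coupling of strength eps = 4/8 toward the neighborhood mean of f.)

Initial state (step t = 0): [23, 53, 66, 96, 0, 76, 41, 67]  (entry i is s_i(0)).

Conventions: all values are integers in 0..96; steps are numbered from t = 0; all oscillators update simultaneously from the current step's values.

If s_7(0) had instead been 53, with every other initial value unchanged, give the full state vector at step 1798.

Answer: [90, 90, 90, 90, 90, 90, 90, 90]
Key observation: The state at step 24, [90, 90, 90, 90, 90, 90, 90, 90], reappears at step 26: the system is in a cycle of period 2 from step 24 on.  Therefore the state at step 1798 equals the state at step 24 + ((1798 - 24) mod 2) = 24, which is [90, 90, 90, 90, 90, 90, 90, 90].

Derivation:
t=0: [23, 53, 66, 96, 0, 76, 41, 53]
t=1: [40, 29, 23, 52, 52, 19, 22, 29]
t=2: [24, 52, 44, 33, 33, 39, 43, 52]
t=3: [43, 31, 27, 55, 55, 21, 26, 31]
t=4: [31, 58, 52, 35, 35, 45, 51, 58]
t=5: [56, 32, 35, 61, 61, 33, 35, 32]
t=6: [41, 65, 69, 39, 39, 66, 69, 65]
t=7: [6, 8, 6, 4, 4, 8, 6, 8]
t=8: [75, 36, 75, 73, 73, 36, 75, 36]
t=9: [20, 57, 20, 21, 21, 57, 20, 57]
t=10: [36, 27, 36, 38, 38, 27, 36, 27]
t=11: [84, 72, 84, 86, 86, 72, 84, 72]
t=12: [70, 34, 70, 69, 69, 34, 70, 34]
t=13: [22, 55, 22, 23, 23, 55, 22, 55]
t=14: [41, 30, 41, 43, 43, 30, 41, 30]
t=15: [21, 49, 21, 24, 24, 49, 21, 49]
t=16: [41, 34, 41, 45, 45, 34, 41, 34]
t=17: [25, 57, 25, 30, 30, 57, 25, 57]
t=18: [50, 34, 50, 56, 56, 34, 50, 34]
t=19: [37, 61, 37, 34, 34, 61, 37, 61]
t=20: [74, 41, 74, 70, 70, 41, 74, 41]
t=21: [3, 5, 3, 5, 5, 5, 3, 5]
t=22: [89, 91, 89, 91, 91, 91, 89, 91]
t=23: [83, 82, 83, 82, 82, 82, 83, 82]
t=24: [90, 90, 90, 90, 90, 90, 90, 90]
t=25: [83, 83, 83, 83, 83, 83, 83, 83]
t=26: [90, 90, 90, 90, 90, 90, 90, 90]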